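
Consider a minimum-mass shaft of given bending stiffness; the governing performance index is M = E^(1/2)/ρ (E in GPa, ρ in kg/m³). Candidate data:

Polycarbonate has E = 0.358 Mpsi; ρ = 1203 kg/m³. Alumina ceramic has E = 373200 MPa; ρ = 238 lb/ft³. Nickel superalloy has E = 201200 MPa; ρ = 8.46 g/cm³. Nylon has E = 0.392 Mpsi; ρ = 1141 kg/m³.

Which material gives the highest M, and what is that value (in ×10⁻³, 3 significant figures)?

Normalizing units and computing the index:
  polycarbonate: E = 2.468 GPa, ρ = 1203 kg/m³
  alumina ceramic: E = 373.2 GPa, ρ = 3812 kg/m³
  nickel superalloy: E = 201.2 GPa, ρ = 8460 kg/m³
  nylon: E = 2.703 GPa, ρ = 1141 kg/m³
  alumina ceramic: M = 5.07×10⁻³
  nickel superalloy: M = 1.68×10⁻³
  nylon: M = 1.44×10⁻³
  polycarbonate: M = 1.31×10⁻³
The maximum is for alumina ceramic.

alumina ceramic, M = 5.07×10⁻³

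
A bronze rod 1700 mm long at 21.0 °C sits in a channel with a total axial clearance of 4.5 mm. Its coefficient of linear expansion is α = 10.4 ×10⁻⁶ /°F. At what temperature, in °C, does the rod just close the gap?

162 °C

α = 10.4×10⁻⁶/°F × 9/5 = 18.7×10⁻⁶/K.
α·L₀·ΔT = 4.5 mm ⇒ ΔT = 4.5 / (18.7×10⁻⁶ × 1700.0) = 141.4 K.
T = 21.0 + 141.4 = 162.4 °C.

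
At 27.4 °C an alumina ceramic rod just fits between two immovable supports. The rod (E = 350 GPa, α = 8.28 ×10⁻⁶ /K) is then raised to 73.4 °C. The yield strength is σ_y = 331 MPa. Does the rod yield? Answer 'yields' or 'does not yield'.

does not yield

ΔT = 46.00 K. Constrained thermal stress σ = E·α·ΔT = 350.0×10³ MPa × 8.28×10⁻⁶ × 46.00 = 133 MPa (compressive).
Compare to σ_y = 331 MPa: σ < σ_y, so it does not yield.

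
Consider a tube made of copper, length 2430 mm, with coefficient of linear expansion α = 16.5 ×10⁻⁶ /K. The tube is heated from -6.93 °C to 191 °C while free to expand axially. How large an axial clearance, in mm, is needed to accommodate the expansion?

ΔT = 191 − (-6.93) = 197.9 K.
ΔL = α·L₀·ΔT = 16.5×10⁻⁶ × 2430 mm × 197.9 K = 7.94 mm.

7.94 mm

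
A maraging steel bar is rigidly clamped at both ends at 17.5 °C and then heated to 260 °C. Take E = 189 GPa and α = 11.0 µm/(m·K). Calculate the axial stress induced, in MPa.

504 MPa

ΔT = 242.5 K. Constrained thermal stress σ = E·α·ΔT = 189.0×10³ MPa × 11.0×10⁻⁶ × 242.5 = 504 MPa (compressive).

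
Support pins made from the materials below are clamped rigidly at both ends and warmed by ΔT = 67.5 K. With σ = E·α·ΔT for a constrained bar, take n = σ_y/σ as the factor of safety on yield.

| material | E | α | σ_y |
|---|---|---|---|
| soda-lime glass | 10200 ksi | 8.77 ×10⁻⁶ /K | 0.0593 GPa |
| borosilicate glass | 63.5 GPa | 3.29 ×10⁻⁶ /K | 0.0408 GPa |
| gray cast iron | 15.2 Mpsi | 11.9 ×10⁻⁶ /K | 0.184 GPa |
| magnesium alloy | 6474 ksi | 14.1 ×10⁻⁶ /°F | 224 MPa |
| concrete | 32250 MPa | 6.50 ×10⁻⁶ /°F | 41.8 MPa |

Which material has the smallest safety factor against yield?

In consistent units (E in GPa, α in ×10⁻⁶/K, σ_y in MPa):
  soda-lime glass: E = 70.33, α = 8.77, σ_y = 59.30 → σ = 41.6 MPa, n = 1.42
  borosilicate glass: E = 63.50, α = 3.29, σ_y = 40.80 → σ = 14.1 MPa, n = 2.89
  gray cast iron: E = 104.8, α = 11.9, σ_y = 184.0 → σ = 84.2 MPa, n = 2.19
  magnesium alloy: E = 44.64, α = 25.4, σ_y = 224.0 → σ = 76.5 MPa, n = 2.93
  concrete: E = 32.25, α = 11.7, σ_y = 41.80 → σ = 25.5 MPa, n = 1.64
Smallest n: soda-lime glass with n = 1.42.

soda-lime glass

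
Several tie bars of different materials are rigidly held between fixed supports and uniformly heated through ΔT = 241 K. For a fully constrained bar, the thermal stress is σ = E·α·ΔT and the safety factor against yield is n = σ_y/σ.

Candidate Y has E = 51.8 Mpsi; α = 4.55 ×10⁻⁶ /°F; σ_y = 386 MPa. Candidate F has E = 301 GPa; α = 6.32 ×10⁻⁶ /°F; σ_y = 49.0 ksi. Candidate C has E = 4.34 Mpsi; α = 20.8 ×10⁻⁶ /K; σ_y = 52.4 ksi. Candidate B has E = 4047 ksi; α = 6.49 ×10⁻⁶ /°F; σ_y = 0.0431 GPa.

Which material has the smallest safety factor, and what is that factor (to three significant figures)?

candidate F, n = 0.409

Per material, after unit conversion:
  candidate Y: E = 357.1, α = 8.19, σ_y = 386.0 → σ = 705 MPa, n = 0.548
  candidate F: E = 301.0, α = 11.4, σ_y = 337.8 → σ = 825 MPa, n = 0.409
  candidate C: E = 29.92, α = 20.8, σ_y = 361.3 → σ = 150 MPa, n = 2.41
  candidate B: E = 27.90, α = 11.7, σ_y = 43.10 → σ = 78.6 MPa, n = 0.549
Candidate F has the lowest safety factor, n = 0.409.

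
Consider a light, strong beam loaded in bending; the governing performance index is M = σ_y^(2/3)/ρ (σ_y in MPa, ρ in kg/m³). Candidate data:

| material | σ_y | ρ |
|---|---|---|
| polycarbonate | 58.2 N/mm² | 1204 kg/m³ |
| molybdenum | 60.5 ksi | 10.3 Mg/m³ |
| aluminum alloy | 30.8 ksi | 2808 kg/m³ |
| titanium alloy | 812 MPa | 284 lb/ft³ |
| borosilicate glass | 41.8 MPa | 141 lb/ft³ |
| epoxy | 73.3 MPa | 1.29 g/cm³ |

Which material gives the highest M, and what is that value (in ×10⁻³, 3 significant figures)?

Putting every candidate on a common basis:
  polycarbonate: σ_y = 58.20 MPa, ρ = 1204 kg/m³
  molybdenum: σ_y = 417.1 MPa, ρ = 10300 kg/m³
  aluminum alloy: σ_y = 212.4 MPa, ρ = 2808 kg/m³
  titanium alloy: σ_y = 812.0 MPa, ρ = 4549 kg/m³
  borosilicate glass: σ_y = 41.80 MPa, ρ = 2259 kg/m³
  epoxy: σ_y = 73.30 MPa, ρ = 1290 kg/m³
  titanium alloy: M = 19.1×10⁻³
  epoxy: M = 13.6×10⁻³
  aluminum alloy: M = 12.7×10⁻³
  polycarbonate: M = 12.5×10⁻³
  molybdenum: M = 5.42×10⁻³
  borosilicate glass: M = 5.33×10⁻³
Titanium alloy ranks first.

titanium alloy, M = 19.1×10⁻³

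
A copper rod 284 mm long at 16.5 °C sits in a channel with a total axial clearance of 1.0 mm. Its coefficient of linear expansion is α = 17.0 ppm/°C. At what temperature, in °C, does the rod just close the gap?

224 °C

α·L₀·ΔT = 1.0 mm ⇒ ΔT = 1.0 / (17.0×10⁻⁶ × 284.0) = 207.1 K.
T = 16.5 + 207.1 = 223.6 °C.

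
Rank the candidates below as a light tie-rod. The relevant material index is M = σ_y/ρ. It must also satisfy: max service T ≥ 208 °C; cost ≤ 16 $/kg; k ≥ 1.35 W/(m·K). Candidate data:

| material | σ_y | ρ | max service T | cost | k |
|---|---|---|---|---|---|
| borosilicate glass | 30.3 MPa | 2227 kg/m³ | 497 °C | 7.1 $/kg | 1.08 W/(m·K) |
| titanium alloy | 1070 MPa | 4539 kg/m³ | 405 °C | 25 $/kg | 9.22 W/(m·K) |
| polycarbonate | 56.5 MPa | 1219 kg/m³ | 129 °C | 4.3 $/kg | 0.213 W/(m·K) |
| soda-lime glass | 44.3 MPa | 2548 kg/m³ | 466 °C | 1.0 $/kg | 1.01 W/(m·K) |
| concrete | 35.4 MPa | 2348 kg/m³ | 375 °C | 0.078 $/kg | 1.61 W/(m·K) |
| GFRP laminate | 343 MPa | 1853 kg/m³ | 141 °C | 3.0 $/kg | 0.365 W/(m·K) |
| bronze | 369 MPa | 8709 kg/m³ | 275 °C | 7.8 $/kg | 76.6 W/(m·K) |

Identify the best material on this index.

Screen on constraints: max service T ≥ 208 °C; cost ≤ 16 $/kg; k ≥ 1.35 W/(m·K). Survivors: concrete, bronze.
Evaluate M for each candidate:
  bronze: M = 42.4 kN·m/kg
  concrete: M = 15.1 kN·m/kg
Highest index: bronze.

bronze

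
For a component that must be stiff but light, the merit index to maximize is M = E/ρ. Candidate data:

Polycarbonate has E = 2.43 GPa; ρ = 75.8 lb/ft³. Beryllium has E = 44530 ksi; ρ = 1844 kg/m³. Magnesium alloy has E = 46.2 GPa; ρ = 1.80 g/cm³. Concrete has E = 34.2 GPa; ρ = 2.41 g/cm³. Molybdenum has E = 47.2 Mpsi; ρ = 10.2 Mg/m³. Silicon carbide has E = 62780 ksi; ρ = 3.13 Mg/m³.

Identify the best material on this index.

Putting every candidate on a common basis:
  polycarbonate: E = 2.430 GPa, ρ = 1214 kg/m³
  beryllium: E = 307.0 GPa, ρ = 1844 kg/m³
  magnesium alloy: E = 46.20 GPa, ρ = 1800 kg/m³
  concrete: E = 34.20 GPa, ρ = 2410 kg/m³
  molybdenum: E = 325.4 GPa, ρ = 10200 kg/m³
  silicon carbide: E = 432.9 GPa, ρ = 3130 kg/m³
  beryllium: M = 166 MN·m/kg
  silicon carbide: M = 138 MN·m/kg
  molybdenum: M = 31.9 MN·m/kg
  magnesium alloy: M = 25.7 MN·m/kg
  concrete: M = 14.2 MN·m/kg
  polycarbonate: M = 2.00 MN·m/kg
Beryllium ranks first.

beryllium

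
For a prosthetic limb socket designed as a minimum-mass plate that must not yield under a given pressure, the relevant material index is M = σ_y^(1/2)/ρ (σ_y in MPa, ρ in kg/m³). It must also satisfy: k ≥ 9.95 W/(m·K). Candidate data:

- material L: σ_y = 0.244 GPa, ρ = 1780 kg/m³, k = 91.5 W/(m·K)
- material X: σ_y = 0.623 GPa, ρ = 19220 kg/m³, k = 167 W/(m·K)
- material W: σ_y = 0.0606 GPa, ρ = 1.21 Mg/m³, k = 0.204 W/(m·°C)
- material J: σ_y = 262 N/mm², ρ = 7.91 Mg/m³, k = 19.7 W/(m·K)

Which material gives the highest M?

Screen on constraints: k ≥ 9.95 W/(m·K). Survivors: material L, material X, material J.
Putting every candidate on a common basis:
  material L: σ_y = 244.0 MPa, ρ = 1780 kg/m³
  material X: σ_y = 623.0 MPa, ρ = 19220 kg/m³
  material J: σ_y = 262.0 MPa, ρ = 7910 kg/m³
  material L: M = 8.78×10⁻³
  material J: M = 2.05×10⁻³
  material X: M = 1.30×10⁻³
Material L ranks first.

material L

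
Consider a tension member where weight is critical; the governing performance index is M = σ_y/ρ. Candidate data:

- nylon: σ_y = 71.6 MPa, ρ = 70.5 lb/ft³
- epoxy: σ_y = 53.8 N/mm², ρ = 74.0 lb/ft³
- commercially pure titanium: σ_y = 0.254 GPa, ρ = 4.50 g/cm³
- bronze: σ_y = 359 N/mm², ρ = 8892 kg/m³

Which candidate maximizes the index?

nylon

After converting to SI:
  nylon: σ_y = 71.60 MPa, ρ = 1129 kg/m³
  epoxy: σ_y = 53.80 MPa, ρ = 1185 kg/m³
  commercially pure titanium: σ_y = 254.0 MPa, ρ = 4500 kg/m³
  bronze: σ_y = 359.0 MPa, ρ = 8892 kg/m³
  nylon: M = 63.4 kN·m/kg
  commercially pure titanium: M = 56.4 kN·m/kg
  epoxy: M = 45.4 kN·m/kg
  bronze: M = 40.4 kN·m/kg
Nylon ranks first.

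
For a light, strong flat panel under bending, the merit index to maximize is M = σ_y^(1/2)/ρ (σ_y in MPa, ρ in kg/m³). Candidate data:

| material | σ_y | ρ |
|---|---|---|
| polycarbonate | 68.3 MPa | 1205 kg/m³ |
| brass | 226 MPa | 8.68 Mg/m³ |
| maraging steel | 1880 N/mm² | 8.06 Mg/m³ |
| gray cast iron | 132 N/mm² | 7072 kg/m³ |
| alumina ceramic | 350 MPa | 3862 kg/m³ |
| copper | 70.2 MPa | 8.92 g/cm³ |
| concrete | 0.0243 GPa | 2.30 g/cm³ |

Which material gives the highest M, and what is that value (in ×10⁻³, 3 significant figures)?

After converting to SI:
  polycarbonate: σ_y = 68.30 MPa, ρ = 1205 kg/m³
  brass: σ_y = 226.0 MPa, ρ = 8680 kg/m³
  maraging steel: σ_y = 1880 MPa, ρ = 8060 kg/m³
  gray cast iron: σ_y = 132.0 MPa, ρ = 7072 kg/m³
  alumina ceramic: σ_y = 350.0 MPa, ρ = 3862 kg/m³
  copper: σ_y = 70.20 MPa, ρ = 8920 kg/m³
  concrete: σ_y = 24.30 MPa, ρ = 2300 kg/m³
  polycarbonate: M = 6.86×10⁻³
  maraging steel: M = 5.38×10⁻³
  alumina ceramic: M = 4.84×10⁻³
  concrete: M = 2.14×10⁻³
  brass: M = 1.73×10⁻³
  gray cast iron: M = 1.62×10⁻³
  copper: M = 0.939×10⁻³
Polycarbonate has the largest M.

polycarbonate, M = 6.86×10⁻³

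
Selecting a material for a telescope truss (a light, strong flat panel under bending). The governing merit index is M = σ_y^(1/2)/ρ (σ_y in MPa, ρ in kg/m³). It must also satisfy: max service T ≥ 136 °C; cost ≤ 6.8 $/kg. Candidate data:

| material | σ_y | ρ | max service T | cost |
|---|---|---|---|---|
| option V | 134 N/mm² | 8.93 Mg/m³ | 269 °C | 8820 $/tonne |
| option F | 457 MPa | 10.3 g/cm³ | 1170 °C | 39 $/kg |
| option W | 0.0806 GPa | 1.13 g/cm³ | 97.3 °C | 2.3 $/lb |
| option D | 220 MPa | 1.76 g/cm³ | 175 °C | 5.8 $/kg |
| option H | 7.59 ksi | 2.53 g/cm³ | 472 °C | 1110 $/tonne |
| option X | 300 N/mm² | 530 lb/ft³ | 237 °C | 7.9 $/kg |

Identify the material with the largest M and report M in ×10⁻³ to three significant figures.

option D, M = 8.43×10⁻³

Screen on constraints: max service T ≥ 136 °C; cost ≤ 6.8 $/kg. Survivors: option D, option H.
Convert each candidate to consistent units, then evaluate M:
  option D: σ_y = 220.0 MPa, ρ = 1760 kg/m³
  option H: σ_y = 52.33 MPa, ρ = 2530 kg/m³
  option D: M = 8.43×10⁻³
  option H: M = 2.86×10⁻³
Option D has the largest M.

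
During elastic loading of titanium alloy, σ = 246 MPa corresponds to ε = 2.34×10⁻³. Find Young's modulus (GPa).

E = σ/ε = 246 MPa / 2.34×10⁻³ = 105100 MPa = 105 GPa.

105 GPa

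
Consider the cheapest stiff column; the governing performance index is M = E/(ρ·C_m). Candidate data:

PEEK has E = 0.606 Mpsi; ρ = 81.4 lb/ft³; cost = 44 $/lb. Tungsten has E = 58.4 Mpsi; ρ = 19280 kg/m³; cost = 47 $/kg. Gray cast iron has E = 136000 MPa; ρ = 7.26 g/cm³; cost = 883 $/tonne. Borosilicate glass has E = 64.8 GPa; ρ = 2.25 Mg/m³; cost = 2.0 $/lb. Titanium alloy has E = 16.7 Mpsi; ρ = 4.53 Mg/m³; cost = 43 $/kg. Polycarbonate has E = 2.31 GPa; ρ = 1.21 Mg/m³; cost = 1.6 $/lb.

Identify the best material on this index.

gray cast iron

After converting to SI:
  PEEK: E = 4.178 GPa, ρ = 1304 kg/m³, cost = 97.00 $/kg
  tungsten: E = 402.7 GPa, ρ = 19280 kg/m³, cost = 47.00 $/kg
  gray cast iron: E = 136.0 GPa, ρ = 7260 kg/m³, cost = 0.8830 $/kg
  borosilicate glass: E = 64.80 GPa, ρ = 2250 kg/m³, cost = 4.409 $/kg
  titanium alloy: E = 115.1 GPa, ρ = 4530 kg/m³, cost = 43.00 $/kg
  polycarbonate: E = 2.310 GPa, ρ = 1210 kg/m³, cost = 3.527 $/kg
  gray cast iron: M = 21.2 MN·m per $
  borosilicate glass: M = 6.53 MN·m per $
  titanium alloy: M = 0.591 MN·m per $
  polycarbonate: M = 0.541 MN·m per $
  tungsten: M = 0.444 MN·m per $
  PEEK: M = 0.0330 MN·m per $
Highest index: gray cast iron.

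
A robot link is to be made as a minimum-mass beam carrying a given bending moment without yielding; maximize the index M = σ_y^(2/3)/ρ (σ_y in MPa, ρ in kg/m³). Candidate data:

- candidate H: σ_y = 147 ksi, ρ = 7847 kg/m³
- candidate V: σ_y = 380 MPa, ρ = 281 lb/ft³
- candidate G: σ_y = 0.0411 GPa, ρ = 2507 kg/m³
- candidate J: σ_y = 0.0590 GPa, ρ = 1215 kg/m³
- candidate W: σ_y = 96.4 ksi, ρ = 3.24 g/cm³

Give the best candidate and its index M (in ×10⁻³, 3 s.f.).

In SI units:
  candidate H: σ_y = 1014 MPa, ρ = 7847 kg/m³
  candidate V: σ_y = 380.0 MPa, ρ = 4501 kg/m³
  candidate G: σ_y = 41.10 MPa, ρ = 2507 kg/m³
  candidate J: σ_y = 59.00 MPa, ρ = 1215 kg/m³
  candidate W: σ_y = 664.7 MPa, ρ = 3240 kg/m³
  candidate W: M = 23.5×10⁻³
  candidate H: M = 12.9×10⁻³
  candidate J: M = 12.5×10⁻³
  candidate V: M = 11.7×10⁻³
  candidate G: M = 4.75×10⁻³
The maximum is for candidate W.

candidate W, M = 23.5×10⁻³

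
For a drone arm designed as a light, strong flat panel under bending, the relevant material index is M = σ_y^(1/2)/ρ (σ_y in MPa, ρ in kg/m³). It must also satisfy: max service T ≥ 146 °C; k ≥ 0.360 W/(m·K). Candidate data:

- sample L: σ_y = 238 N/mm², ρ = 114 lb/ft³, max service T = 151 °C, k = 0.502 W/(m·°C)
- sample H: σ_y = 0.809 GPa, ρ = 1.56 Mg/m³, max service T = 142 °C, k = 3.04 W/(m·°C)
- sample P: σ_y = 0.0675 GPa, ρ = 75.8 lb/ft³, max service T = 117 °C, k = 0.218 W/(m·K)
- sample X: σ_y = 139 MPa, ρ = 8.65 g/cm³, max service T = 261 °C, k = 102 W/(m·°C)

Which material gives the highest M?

sample L

Screen on constraints: max service T ≥ 146 °C; k ≥ 0.360 W/(m·K). Survivors: sample L, sample X.
In SI units:
  sample L: σ_y = 238.0 MPa, ρ = 1826 kg/m³
  sample X: σ_y = 139.0 MPa, ρ = 8650 kg/m³
  sample L: M = 8.45×10⁻³
  sample X: M = 1.36×10⁻³
Sample L has the largest M.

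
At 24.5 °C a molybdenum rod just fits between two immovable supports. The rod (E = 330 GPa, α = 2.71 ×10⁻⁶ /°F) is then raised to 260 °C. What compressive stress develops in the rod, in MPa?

379 MPa

α = 2.71×10⁻⁶/°F × 9/5 = 4.88×10⁻⁶/K.
ΔT = 235.5 K. Constrained thermal stress σ = E·α·ΔT = 330.0×10³ MPa × 4.88×10⁻⁶ × 235.5 = 379 MPa (compressive).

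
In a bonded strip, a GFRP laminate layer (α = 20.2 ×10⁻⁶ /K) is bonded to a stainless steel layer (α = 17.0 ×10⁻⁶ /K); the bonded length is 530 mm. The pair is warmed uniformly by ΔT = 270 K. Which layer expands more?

GFRP laminate

α(GFRP laminate) = 20.2×10⁻⁶/K vs α(stainless steel) = 17.0×10⁻⁶/K.
Higher α expands more for the same ΔT: GFRP laminate.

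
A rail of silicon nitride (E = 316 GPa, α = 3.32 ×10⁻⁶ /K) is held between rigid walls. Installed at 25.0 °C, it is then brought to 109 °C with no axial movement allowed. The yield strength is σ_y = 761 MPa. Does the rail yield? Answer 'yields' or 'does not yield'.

does not yield

ΔT = 84.00 K. Constrained thermal stress σ = E·α·ΔT = 316.0×10³ MPa × 3.32×10⁻⁶ × 84.00 = 88.1 MPa (compressive).
Compare to σ_y = 761 MPa: σ < σ_y, so it does not yield.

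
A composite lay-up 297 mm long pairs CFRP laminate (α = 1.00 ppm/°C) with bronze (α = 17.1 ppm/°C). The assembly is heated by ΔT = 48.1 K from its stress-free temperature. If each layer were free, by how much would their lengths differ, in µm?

230 µm

Δα = |1.00 − 17.1|×10⁻⁶/K = 16.1×10⁻⁶/K.
ΔL_mismatch = Δα·L·ΔT = 16.1×10⁻⁶ × 297.0 mm × 48.1 K = 230 µm.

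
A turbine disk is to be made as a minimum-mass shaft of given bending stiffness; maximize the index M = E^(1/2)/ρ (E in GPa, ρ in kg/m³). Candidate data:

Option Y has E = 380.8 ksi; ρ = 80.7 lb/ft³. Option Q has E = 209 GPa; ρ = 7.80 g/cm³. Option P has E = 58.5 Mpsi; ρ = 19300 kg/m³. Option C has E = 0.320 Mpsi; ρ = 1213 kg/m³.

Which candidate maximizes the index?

In SI units:
  option Y: E = 2.626 GPa, ρ = 1293 kg/m³
  option Q: E = 209.0 GPa, ρ = 7800 kg/m³
  option P: E = 403.3 GPa, ρ = 19300 kg/m³
  option C: E = 2.206 GPa, ρ = 1213 kg/m³
  option Q: M = 1.85×10⁻³
  option Y: M = 1.25×10⁻³
  option C: M = 1.22×10⁻³
  option P: M = 1.04×10⁻³
Highest index: option Q.

option Q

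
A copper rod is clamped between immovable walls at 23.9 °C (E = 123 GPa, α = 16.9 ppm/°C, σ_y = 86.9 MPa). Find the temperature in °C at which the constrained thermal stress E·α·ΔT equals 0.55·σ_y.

E·α·ΔT = 47.80 MPa ⇒ ΔT = 47.80 / (123.0×10³ × 16.9×10⁻⁶) = 22.99 K.
T = 23.9 + 22.99 = 46.89 °C.

46.9 °C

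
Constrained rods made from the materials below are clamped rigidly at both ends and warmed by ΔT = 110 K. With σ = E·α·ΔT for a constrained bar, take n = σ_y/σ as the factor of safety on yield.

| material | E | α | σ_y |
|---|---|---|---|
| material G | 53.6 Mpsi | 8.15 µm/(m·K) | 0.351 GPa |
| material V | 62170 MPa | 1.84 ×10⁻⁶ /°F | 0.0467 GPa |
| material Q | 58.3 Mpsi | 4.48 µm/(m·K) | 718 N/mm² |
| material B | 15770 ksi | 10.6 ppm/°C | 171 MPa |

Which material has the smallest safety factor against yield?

In consistent units (E in GPa, α in ×10⁻⁶/K, σ_y in MPa):
  material G: E = 369.6, α = 8.15, σ_y = 351.0 → σ = 331 MPa, n = 1.06
  material V: E = 62.17, α = 3.31, σ_y = 46.70 → σ = 22.6 MPa, n = 2.06
  material Q: E = 402.0, α = 4.48, σ_y = 718.0 → σ = 198 MPa, n = 3.62
  material B: E = 108.7, α = 10.6, σ_y = 171.0 → σ = 127 MPa, n = 1.35
Material G has the lowest safety factor, n = 1.06.

material G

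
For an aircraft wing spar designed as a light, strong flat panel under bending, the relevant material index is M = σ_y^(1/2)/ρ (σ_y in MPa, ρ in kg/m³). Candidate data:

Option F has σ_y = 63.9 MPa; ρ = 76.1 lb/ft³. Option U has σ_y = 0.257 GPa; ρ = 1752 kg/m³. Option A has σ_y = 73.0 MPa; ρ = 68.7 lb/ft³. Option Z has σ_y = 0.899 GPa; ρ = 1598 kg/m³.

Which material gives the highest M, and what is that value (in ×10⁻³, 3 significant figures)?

Convert each candidate to consistent units, then evaluate M:
  option F: σ_y = 63.90 MPa, ρ = 1219 kg/m³
  option U: σ_y = 257.0 MPa, ρ = 1752 kg/m³
  option A: σ_y = 73.00 MPa, ρ = 1100 kg/m³
  option Z: σ_y = 899.0 MPa, ρ = 1598 kg/m³
  option Z: M = 18.8×10⁻³
  option U: M = 9.15×10⁻³
  option A: M = 7.76×10⁻³
  option F: M = 6.56×10⁻³
Option Z ranks first.

option Z, M = 18.8×10⁻³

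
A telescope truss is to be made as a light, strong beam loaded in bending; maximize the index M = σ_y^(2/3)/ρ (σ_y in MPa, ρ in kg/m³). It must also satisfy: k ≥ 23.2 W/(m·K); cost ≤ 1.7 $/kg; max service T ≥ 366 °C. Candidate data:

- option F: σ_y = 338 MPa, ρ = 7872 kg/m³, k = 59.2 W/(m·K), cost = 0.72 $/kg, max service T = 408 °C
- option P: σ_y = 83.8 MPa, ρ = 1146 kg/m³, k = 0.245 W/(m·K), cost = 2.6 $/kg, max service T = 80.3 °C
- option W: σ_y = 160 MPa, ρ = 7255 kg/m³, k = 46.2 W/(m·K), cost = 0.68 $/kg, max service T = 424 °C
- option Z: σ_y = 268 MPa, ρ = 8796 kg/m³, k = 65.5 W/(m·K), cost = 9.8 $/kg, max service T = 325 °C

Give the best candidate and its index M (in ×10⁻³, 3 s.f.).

option F, M = 6.16×10⁻³

Screen on constraints: k ≥ 23.2 W/(m·K); cost ≤ 1.7 $/kg; max service T ≥ 366 °C. Survivors: option F, option W.
Per-candidate index values:
  option F: M = 6.16×10⁻³
  option W: M = 4.06×10⁻³
The maximum is for option F.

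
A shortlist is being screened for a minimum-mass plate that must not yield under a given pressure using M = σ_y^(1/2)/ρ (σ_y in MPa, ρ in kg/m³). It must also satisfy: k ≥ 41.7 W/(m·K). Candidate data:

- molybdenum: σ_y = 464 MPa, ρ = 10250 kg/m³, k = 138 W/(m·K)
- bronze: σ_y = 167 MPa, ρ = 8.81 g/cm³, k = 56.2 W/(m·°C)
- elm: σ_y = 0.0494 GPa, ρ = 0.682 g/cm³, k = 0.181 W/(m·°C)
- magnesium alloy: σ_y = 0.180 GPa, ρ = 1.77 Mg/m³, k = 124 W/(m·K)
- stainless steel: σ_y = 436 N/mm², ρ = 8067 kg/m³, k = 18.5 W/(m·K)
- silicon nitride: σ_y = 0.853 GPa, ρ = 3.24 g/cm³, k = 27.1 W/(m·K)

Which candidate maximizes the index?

Screen on constraints: k ≥ 41.7 W/(m·K). Survivors: molybdenum, bronze, magnesium alloy.
Normalizing units and computing the index:
  molybdenum: σ_y = 464.0 MPa, ρ = 10250 kg/m³
  bronze: σ_y = 167.0 MPa, ρ = 8810 kg/m³
  magnesium alloy: σ_y = 180.0 MPa, ρ = 1770 kg/m³
  magnesium alloy: M = 7.58×10⁻³
  molybdenum: M = 2.10×10⁻³
  bronze: M = 1.47×10⁻³
The maximum is for magnesium alloy.

magnesium alloy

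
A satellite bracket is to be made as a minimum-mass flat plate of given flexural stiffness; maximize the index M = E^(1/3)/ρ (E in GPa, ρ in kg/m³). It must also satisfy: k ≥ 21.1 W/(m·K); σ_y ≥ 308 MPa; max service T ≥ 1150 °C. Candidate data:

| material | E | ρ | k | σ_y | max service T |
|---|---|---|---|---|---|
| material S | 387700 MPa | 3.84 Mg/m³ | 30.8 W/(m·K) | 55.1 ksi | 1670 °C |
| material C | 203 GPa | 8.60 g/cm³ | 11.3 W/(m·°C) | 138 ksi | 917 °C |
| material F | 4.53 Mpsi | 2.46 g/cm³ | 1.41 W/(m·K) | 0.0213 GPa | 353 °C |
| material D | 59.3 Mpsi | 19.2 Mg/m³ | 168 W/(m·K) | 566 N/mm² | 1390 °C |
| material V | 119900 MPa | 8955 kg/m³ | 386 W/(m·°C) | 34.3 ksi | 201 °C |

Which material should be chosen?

material S

Screen on constraints: k ≥ 21.1 W/(m·K); σ_y ≥ 308 MPa; max service T ≥ 1150 °C. Survivors: material S, material D.
Convert each candidate to consistent units, then evaluate M:
  material S: E = 387.7 GPa, ρ = 3840 kg/m³
  material D: E = 408.9 GPa, ρ = 19200 kg/m³
  material S: M = 1.90×10⁻³
  material D: M = 0.387×10⁻³
Material S ranks first.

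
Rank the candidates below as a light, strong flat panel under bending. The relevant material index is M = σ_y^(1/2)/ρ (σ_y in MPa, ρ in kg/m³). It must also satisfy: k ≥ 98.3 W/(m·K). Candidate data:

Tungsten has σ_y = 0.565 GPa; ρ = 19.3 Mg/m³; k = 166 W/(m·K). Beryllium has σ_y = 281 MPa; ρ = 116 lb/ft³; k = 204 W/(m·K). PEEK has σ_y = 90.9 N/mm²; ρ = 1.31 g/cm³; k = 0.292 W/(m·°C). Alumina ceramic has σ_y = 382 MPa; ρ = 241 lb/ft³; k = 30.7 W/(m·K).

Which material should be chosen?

Screen on constraints: k ≥ 98.3 W/(m·K). Survivors: tungsten, beryllium.
After converting to SI:
  tungsten: σ_y = 565.0 MPa, ρ = 19300 kg/m³
  beryllium: σ_y = 281.0 MPa, ρ = 1858 kg/m³
  beryllium: M = 9.02×10⁻³
  tungsten: M = 1.23×10⁻³
Beryllium ranks first.

beryllium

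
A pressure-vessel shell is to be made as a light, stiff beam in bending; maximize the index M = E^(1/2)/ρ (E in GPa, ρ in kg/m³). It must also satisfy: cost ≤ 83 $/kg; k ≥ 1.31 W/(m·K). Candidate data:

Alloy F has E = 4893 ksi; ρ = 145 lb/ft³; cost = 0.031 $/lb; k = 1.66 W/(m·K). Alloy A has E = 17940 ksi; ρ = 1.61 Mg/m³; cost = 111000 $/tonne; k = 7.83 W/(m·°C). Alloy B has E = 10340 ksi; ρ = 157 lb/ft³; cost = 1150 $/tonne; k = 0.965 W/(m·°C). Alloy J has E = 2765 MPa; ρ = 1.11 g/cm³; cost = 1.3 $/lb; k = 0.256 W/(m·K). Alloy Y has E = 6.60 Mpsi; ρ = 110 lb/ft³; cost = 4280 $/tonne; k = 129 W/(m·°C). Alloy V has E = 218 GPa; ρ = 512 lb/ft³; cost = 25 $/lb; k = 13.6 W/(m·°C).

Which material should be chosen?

alloy Y

Screen on constraints: cost ≤ 83 $/kg; k ≥ 1.31 W/(m·K). Survivors: alloy F, alloy Y, alloy V.
Putting every candidate on a common basis:
  alloy F: E = 33.74 GPa, ρ = 2323 kg/m³
  alloy Y: E = 45.51 GPa, ρ = 1762 kg/m³
  alloy V: E = 218.0 GPa, ρ = 8201 kg/m³
  alloy Y: M = 3.83×10⁻³
  alloy F: M = 2.50×10⁻³
  alloy V: M = 1.80×10⁻³
Alloy Y ranks first.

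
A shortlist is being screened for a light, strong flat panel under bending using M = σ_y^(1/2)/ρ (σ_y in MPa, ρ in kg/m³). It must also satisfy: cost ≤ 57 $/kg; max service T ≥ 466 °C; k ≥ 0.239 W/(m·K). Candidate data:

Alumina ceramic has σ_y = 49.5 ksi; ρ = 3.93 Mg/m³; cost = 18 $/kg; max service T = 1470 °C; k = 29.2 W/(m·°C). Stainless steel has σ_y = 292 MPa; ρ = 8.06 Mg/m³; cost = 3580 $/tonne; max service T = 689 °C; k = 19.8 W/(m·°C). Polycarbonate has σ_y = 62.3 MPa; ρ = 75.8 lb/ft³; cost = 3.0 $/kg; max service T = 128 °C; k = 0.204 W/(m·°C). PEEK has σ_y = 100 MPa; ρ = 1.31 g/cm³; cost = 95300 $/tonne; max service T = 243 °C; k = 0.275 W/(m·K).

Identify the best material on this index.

alumina ceramic

Screen on constraints: cost ≤ 57 $/kg; max service T ≥ 466 °C; k ≥ 0.239 W/(m·K). Survivors: alumina ceramic, stainless steel.
In SI units:
  alumina ceramic: σ_y = 341.3 MPa, ρ = 3930 kg/m³
  stainless steel: σ_y = 292.0 MPa, ρ = 8060 kg/m³
  alumina ceramic: M = 4.70×10⁻³
  stainless steel: M = 2.12×10⁻³
Alumina ceramic ranks first.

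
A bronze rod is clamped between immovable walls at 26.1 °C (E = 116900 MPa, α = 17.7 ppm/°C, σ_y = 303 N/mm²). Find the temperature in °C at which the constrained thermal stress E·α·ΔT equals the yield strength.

173 °C

E = 116900 MPa = 116.9 GPa.
σ_y = 303 N/mm² = 303.0 MPa.
E·α·ΔT = 303.0 MPa ⇒ ΔT = 303.0 / (116.9×10³ × 17.7×10⁻⁶) = 146.4 K.
T = 26.1 + 146.4 = 172.5 °C.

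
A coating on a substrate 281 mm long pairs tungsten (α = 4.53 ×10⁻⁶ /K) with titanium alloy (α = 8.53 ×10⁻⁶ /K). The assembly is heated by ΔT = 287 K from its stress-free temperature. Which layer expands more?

α(tungsten) = 4.53×10⁻⁶/K vs α(titanium alloy) = 8.53×10⁻⁶/K.
Higher α expands more for the same ΔT: titanium alloy.

titanium alloy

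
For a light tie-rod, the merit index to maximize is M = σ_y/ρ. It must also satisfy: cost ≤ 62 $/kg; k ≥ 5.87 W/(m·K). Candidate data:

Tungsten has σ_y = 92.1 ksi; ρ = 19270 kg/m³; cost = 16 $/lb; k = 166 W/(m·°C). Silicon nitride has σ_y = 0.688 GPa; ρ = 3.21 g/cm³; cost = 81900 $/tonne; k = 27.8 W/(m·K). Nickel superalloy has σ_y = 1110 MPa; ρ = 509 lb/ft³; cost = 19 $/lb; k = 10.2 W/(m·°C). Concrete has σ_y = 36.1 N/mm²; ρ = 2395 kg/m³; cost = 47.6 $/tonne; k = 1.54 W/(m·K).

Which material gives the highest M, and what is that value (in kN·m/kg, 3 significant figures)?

nickel superalloy, M = 136 kN·m/kg

Screen on constraints: cost ≤ 62 $/kg; k ≥ 5.87 W/(m·K). Survivors: tungsten, nickel superalloy.
In SI units:
  tungsten: σ_y = 635.0 MPa, ρ = 19270 kg/m³
  nickel superalloy: σ_y = 1110 MPa, ρ = 8153 kg/m³
  nickel superalloy: M = 136 kN·m/kg
  tungsten: M = 33.0 kN·m/kg
The maximum is for nickel superalloy.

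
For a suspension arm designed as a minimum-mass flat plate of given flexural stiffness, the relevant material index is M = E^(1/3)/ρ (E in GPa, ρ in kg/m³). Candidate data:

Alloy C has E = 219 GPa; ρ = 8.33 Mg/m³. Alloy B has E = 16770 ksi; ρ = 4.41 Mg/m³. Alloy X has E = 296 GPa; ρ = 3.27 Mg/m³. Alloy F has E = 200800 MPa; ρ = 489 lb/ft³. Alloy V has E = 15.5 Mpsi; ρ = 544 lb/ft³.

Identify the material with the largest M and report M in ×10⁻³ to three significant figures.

After converting to SI:
  alloy C: E = 219.0 GPa, ρ = 8330 kg/m³
  alloy B: E = 115.6 GPa, ρ = 4410 kg/m³
  alloy X: E = 296.0 GPa, ρ = 3270 kg/m³
  alloy F: E = 200.8 GPa, ρ = 7833 kg/m³
  alloy V: E = 106.9 GPa, ρ = 8714 kg/m³
  alloy X: M = 2.04×10⁻³
  alloy B: M = 1.10×10⁻³
  alloy F: M = 0.748×10⁻³
  alloy C: M = 0.724×10⁻³
  alloy V: M = 0.545×10⁻³
Alloy X ranks first.

alloy X, M = 2.04×10⁻³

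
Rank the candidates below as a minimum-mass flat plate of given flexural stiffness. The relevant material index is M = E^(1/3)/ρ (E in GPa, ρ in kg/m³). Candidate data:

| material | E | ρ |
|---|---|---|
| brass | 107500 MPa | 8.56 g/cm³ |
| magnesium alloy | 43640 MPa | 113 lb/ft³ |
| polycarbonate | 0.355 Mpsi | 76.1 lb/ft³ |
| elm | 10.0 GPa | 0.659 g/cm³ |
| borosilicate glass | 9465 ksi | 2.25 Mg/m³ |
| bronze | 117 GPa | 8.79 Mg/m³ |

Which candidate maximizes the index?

elm

Putting every candidate on a common basis:
  brass: E = 107.5 GPa, ρ = 8560 kg/m³
  magnesium alloy: E = 43.64 GPa, ρ = 1810 kg/m³
  polycarbonate: E = 2.448 GPa, ρ = 1219 kg/m³
  elm: E = 10.00 GPa, ρ = 659.0 kg/m³
  borosilicate glass: E = 65.26 GPa, ρ = 2250 kg/m³
  bronze: E = 117.0 GPa, ρ = 8790 kg/m³
  elm: M = 3.27×10⁻³
  magnesium alloy: M = 1.95×10⁻³
  borosilicate glass: M = 1.79×10⁻³
  polycarbonate: M = 1.11×10⁻³
  bronze: M = 0.556×10⁻³
  brass: M = 0.555×10⁻³
Elm has the largest M.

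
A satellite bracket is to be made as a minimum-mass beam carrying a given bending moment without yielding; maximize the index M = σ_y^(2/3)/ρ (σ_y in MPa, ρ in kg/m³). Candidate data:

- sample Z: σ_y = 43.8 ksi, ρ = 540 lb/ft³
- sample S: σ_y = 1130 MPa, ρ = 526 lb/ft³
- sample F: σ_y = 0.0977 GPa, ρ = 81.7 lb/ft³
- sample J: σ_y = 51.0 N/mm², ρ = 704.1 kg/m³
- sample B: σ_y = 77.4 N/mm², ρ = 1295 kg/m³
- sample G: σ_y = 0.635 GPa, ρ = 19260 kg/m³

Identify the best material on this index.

Normalizing units and computing the index:
  sample Z: σ_y = 302.0 MPa, ρ = 8650 kg/m³
  sample S: σ_y = 1130 MPa, ρ = 8426 kg/m³
  sample F: σ_y = 97.70 MPa, ρ = 1309 kg/m³
  sample J: σ_y = 51.00 MPa, ρ = 704.1 kg/m³
  sample B: σ_y = 77.40 MPa, ρ = 1295 kg/m³
  sample G: σ_y = 635.0 MPa, ρ = 19260 kg/m³
  sample J: M = 19.5×10⁻³
  sample F: M = 16.2×10⁻³
  sample B: M = 14.0×10⁻³
  sample S: M = 12.9×10⁻³
  sample Z: M = 5.20×10⁻³
  sample G: M = 3.84×10⁻³
Sample J ranks first.

sample J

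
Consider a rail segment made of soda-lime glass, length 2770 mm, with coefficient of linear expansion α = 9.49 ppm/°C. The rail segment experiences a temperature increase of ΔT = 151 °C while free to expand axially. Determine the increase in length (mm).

ΔL = α·L₀·ΔT = 9.49×10⁻⁶ × 2770 mm × 151.0 K = 3.97 mm.

3.97 mm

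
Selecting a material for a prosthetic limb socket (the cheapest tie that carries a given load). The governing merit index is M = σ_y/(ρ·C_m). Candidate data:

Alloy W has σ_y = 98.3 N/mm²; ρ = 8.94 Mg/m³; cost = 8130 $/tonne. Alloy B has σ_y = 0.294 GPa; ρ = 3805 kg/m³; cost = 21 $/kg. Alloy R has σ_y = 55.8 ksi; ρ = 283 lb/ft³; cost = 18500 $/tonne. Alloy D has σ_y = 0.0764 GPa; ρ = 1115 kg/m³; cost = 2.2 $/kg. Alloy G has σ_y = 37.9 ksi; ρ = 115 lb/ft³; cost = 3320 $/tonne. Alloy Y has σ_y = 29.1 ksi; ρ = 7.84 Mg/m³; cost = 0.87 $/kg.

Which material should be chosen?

Normalizing units and computing the index:
  alloy W: σ_y = 98.30 MPa, ρ = 8940 kg/m³, cost = 8.130 $/kg
  alloy B: σ_y = 294.0 MPa, ρ = 3805 kg/m³, cost = 21.00 $/kg
  alloy R: σ_y = 384.7 MPa, ρ = 4533 kg/m³, cost = 18.50 $/kg
  alloy D: σ_y = 76.40 MPa, ρ = 1115 kg/m³, cost = 2.200 $/kg
  alloy G: σ_y = 261.3 MPa, ρ = 1842 kg/m³, cost = 3.320 $/kg
  alloy Y: σ_y = 200.6 MPa, ρ = 7840 kg/m³, cost = 0.8700 $/kg
  alloy G: M = 42.7 kN·m per $
  alloy D: M = 31.1 kN·m per $
  alloy Y: M = 29.4 kN·m per $
  alloy R: M = 4.59 kN·m per $
  alloy B: M = 3.68 kN·m per $
  alloy W: M = 1.35 kN·m per $
Alloy G has the largest M.

alloy G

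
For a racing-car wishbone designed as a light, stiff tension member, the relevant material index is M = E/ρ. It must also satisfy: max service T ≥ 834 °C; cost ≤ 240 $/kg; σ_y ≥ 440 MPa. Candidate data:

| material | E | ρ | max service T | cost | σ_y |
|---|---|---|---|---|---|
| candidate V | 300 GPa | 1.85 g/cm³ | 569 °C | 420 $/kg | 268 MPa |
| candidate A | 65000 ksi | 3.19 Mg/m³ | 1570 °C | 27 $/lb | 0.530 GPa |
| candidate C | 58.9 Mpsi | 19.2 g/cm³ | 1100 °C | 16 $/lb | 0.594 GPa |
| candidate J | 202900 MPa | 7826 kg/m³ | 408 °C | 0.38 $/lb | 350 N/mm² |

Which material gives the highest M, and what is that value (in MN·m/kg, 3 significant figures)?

Screen on constraints: max service T ≥ 834 °C; cost ≤ 240 $/kg; σ_y ≥ 440 MPa. Survivors: candidate A, candidate C.
Convert each candidate to consistent units, then evaluate M:
  candidate A: E = 448.2 GPa, ρ = 3190 kg/m³
  candidate C: E = 406.1 GPa, ρ = 19200 kg/m³
  candidate A: M = 140 MN·m/kg
  candidate C: M = 21.2 MN·m/kg
Candidate A has the largest M.

candidate A, M = 140 MN·m/kg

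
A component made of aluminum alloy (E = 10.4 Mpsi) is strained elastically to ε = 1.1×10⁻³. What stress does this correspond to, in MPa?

78.9 MPa

E = 10.4 Mpsi = 71.71 GPa.
σ = E·ε = 71710 MPa × 1.1×10⁻³ = 78.9 MPa.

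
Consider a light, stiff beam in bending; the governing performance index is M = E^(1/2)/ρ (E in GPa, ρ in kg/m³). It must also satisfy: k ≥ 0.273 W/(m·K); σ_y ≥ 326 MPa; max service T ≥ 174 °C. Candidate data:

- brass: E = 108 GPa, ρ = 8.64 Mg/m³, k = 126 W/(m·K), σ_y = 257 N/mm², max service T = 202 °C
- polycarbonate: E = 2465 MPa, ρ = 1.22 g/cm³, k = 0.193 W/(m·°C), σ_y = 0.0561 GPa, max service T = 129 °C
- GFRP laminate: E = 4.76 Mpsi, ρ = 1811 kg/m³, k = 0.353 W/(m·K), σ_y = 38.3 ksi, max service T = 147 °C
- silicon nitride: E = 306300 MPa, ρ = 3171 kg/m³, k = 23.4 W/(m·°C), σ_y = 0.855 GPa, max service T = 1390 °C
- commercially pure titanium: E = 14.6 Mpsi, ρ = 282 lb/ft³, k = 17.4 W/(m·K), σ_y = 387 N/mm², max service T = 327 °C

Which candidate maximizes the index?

silicon nitride

Screen on constraints: k ≥ 0.273 W/(m·K); σ_y ≥ 326 MPa; max service T ≥ 174 °C. Survivors: silicon nitride, commercially pure titanium.
Convert each candidate to consistent units, then evaluate M:
  silicon nitride: E = 306.3 GPa, ρ = 3171 kg/m³
  commercially pure titanium: E = 100.7 GPa, ρ = 4517 kg/m³
  silicon nitride: M = 5.52×10⁻³
  commercially pure titanium: M = 2.22×10⁻³
Silicon nitride has the largest M.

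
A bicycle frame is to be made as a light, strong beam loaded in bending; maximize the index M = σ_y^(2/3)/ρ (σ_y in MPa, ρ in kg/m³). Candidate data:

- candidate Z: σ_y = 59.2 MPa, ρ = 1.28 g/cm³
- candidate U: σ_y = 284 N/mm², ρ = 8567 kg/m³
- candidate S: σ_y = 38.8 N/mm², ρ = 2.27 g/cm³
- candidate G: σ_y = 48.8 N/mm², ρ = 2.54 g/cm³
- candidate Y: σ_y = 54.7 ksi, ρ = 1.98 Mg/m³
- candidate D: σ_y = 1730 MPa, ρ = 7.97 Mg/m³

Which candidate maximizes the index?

Putting every candidate on a common basis:
  candidate Z: σ_y = 59.20 MPa, ρ = 1280 kg/m³
  candidate U: σ_y = 284.0 MPa, ρ = 8567 kg/m³
  candidate S: σ_y = 38.80 MPa, ρ = 2270 kg/m³
  candidate G: σ_y = 48.80 MPa, ρ = 2540 kg/m³
  candidate Y: σ_y = 377.1 MPa, ρ = 1980 kg/m³
  candidate D: σ_y = 1730 MPa, ρ = 7970 kg/m³
  candidate Y: M = 26.4×10⁻³
  candidate D: M = 18.1×10⁻³
  candidate Z: M = 11.9×10⁻³
  candidate G: M = 5.26×10⁻³
  candidate S: M = 5.05×10⁻³
  candidate U: M = 5.04×10⁻³
Highest index: candidate Y.

candidate Y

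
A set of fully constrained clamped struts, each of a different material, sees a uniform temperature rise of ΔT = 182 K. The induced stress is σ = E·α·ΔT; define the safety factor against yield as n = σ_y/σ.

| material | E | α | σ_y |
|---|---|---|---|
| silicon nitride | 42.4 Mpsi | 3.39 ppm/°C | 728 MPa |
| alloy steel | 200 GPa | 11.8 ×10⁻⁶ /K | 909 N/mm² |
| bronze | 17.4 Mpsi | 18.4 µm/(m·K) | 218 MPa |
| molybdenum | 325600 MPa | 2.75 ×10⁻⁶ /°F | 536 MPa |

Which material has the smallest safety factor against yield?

With everything in SI (GPa, ×10⁻⁶/K, MPa):
  silicon nitride: E = 292.3, α = 3.39, σ_y = 728.0 → σ = 180 MPa, n = 4.04
  alloy steel: E = 200.0, α = 11.8, σ_y = 909.0 → σ = 430 MPa, n = 2.12
  bronze: E = 120.0, α = 18.4, σ_y = 218.0 → σ = 402 MPa, n = 0.543
  molybdenum: E = 325.6, α = 4.95, σ_y = 536.0 → σ = 293 MPa, n = 1.83
Bronze has the lowest safety factor, n = 0.543.

bronze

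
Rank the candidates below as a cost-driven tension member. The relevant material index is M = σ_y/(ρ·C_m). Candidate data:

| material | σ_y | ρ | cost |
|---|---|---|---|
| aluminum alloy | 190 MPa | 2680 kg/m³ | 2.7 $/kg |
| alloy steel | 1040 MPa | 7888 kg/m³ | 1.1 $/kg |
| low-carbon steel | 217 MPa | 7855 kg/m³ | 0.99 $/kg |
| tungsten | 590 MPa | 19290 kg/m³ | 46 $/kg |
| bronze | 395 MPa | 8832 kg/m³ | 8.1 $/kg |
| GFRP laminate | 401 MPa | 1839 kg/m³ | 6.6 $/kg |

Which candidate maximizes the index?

Per-candidate index values:
  alloy steel: M = 120 kN·m per $
  GFRP laminate: M = 33.0 kN·m per $
  low-carbon steel: M = 27.9 kN·m per $
  aluminum alloy: M = 26.3 kN·m per $
  bronze: M = 5.52 kN·m per $
  tungsten: M = 0.665 kN·m per $
Alloy steel has the largest M.

alloy steel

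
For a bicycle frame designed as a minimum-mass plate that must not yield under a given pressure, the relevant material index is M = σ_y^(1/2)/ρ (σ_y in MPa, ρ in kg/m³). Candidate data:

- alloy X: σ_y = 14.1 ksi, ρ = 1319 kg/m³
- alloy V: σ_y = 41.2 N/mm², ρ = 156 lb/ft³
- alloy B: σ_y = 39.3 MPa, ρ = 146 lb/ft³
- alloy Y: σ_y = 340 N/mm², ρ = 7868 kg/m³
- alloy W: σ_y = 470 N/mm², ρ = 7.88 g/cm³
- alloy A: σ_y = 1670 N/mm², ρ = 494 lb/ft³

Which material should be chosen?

alloy X

Normalizing units and computing the index:
  alloy X: σ_y = 97.22 MPa, ρ = 1319 kg/m³
  alloy V: σ_y = 41.20 MPa, ρ = 2499 kg/m³
  alloy B: σ_y = 39.30 MPa, ρ = 2339 kg/m³
  alloy Y: σ_y = 340.0 MPa, ρ = 7868 kg/m³
  alloy W: σ_y = 470.0 MPa, ρ = 7880 kg/m³
  alloy A: σ_y = 1670 MPa, ρ = 7913 kg/m³
  alloy X: M = 7.48×10⁻³
  alloy A: M = 5.16×10⁻³
  alloy W: M = 2.75×10⁻³
  alloy B: M = 2.68×10⁻³
  alloy V: M = 2.57×10⁻³
  alloy Y: M = 2.34×10⁻³
The maximum is for alloy X.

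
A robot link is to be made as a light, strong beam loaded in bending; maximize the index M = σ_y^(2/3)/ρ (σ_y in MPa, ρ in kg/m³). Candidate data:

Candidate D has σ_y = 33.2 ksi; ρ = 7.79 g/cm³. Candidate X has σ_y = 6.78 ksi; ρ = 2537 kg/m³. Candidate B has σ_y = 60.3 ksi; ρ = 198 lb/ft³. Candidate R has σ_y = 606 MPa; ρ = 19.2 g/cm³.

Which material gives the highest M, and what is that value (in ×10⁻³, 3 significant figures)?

Normalizing units and computing the index:
  candidate D: σ_y = 228.9 MPa, ρ = 7790 kg/m³
  candidate X: σ_y = 46.75 MPa, ρ = 2537 kg/m³
  candidate B: σ_y = 415.8 MPa, ρ = 3172 kg/m³
  candidate R: σ_y = 606.0 MPa, ρ = 19200 kg/m³
  candidate B: M = 17.6×10⁻³
  candidate X: M = 5.11×10⁻³
  candidate D: M = 4.80×10⁻³
  candidate R: M = 3.73×10⁻³
Candidate B ranks first.

candidate B, M = 17.6×10⁻³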